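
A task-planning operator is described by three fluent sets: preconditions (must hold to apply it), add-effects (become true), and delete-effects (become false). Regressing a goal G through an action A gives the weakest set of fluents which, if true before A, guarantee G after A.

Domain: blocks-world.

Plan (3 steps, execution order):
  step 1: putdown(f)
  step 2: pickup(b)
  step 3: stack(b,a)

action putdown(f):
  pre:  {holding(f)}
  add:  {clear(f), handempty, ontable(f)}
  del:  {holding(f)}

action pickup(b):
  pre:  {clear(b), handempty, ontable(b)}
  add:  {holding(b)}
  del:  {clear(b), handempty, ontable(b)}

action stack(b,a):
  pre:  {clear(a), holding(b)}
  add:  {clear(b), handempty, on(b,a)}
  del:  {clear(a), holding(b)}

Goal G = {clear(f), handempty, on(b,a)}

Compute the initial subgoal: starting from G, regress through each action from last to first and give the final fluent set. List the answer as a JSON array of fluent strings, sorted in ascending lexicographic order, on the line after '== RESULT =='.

Regress step by step:
  through step 3 (stack(b,a)): drop {handempty, on(b,a)}, keep {clear(f)}, require {clear(a), holding(b)}
    → {clear(a), clear(f), holding(b)}
  through step 2 (pickup(b)): drop {holding(b)}, keep {clear(a), clear(f)}, require {clear(b), handempty, ontable(b)}
    → {clear(a), clear(b), clear(f), handempty, ontable(b)}
  through step 1 (putdown(f)): drop {clear(f), handempty}, keep {clear(a), clear(b), ontable(b)}, require {holding(f)}
    → {clear(a), clear(b), holding(f), ontable(b)}

== RESULT ==
["clear(a)", "clear(b)", "holding(f)", "ontable(b)"]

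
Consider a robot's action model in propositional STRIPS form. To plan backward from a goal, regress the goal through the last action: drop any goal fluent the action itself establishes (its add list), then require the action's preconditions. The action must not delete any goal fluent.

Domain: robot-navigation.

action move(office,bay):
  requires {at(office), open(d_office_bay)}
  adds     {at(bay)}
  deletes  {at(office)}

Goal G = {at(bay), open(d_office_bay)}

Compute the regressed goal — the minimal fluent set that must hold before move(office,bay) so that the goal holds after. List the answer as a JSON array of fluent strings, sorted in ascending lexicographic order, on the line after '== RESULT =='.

Regress:
  G ∩ del = {}  (empty — regression defined)
  G \ add = {at(bay), open(d_office_bay)} \ {at(bay)} = {open(d_office_bay)}
  ∪ pre   = {open(d_office_bay)} ∪ {at(office), open(d_office_bay)}
          = {at(office), open(d_office_bay)}

== RESULT ==
["at(office)", "open(d_office_bay)"]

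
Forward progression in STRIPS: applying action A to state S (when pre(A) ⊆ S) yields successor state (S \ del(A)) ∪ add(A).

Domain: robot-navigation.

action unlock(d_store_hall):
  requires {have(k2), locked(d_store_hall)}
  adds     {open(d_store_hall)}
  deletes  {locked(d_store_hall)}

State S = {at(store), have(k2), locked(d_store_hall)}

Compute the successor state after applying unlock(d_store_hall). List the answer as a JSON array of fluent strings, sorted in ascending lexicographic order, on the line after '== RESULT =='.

Progress:
  pre ⊆ S: {have(k2), locked(d_store_hall)} ⊆ S  — applicable
  S \ del = {at(store), have(k2)}
  ∪ add   = {at(store), have(k2), open(d_store_hall)}

== RESULT ==
["at(store)", "have(k2)", "open(d_store_hall)"]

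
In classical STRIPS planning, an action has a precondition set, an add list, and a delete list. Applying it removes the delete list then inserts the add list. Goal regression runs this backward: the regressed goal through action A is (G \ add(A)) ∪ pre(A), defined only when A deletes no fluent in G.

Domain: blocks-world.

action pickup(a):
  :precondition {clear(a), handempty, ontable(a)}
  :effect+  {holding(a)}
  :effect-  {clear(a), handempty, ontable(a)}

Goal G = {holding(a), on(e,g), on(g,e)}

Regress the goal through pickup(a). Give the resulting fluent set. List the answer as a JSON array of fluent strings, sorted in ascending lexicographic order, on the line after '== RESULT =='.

Regress:
  G ∩ del = {}  (empty — regression defined)
  G \ add = {holding(a), on(e,g), on(g,e)} \ {holding(a)} = {on(e,g), on(g,e)}
  ∪ pre   = {on(e,g), on(g,e)} ∪ {clear(a), handempty, ontable(a)}
          = {clear(a), handempty, on(e,g), on(g,e), ontable(a)}

== RESULT ==
["clear(a)", "handempty", "on(e,g)", "on(g,e)", "ontable(a)"]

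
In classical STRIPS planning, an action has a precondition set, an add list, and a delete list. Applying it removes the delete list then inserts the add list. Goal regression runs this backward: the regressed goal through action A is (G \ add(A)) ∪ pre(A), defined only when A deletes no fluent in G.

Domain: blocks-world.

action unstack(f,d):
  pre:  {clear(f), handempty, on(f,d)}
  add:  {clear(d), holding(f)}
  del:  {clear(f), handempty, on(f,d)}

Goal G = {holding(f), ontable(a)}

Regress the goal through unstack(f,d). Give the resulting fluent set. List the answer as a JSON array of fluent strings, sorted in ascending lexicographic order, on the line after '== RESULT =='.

Compute (G \ add) ∪ pre:
  G ∩ del = {}  (empty — regression defined)
  G \ add = {holding(f), ontable(a)} \ {clear(d), holding(f)} = {ontable(a)}
  ∪ pre   = {ontable(a)} ∪ {clear(f), handempty, on(f,d)}
          = {clear(f), handempty, on(f,d), ontable(a)}

== RESULT ==
["clear(f)", "handempty", "on(f,d)", "ontable(a)"]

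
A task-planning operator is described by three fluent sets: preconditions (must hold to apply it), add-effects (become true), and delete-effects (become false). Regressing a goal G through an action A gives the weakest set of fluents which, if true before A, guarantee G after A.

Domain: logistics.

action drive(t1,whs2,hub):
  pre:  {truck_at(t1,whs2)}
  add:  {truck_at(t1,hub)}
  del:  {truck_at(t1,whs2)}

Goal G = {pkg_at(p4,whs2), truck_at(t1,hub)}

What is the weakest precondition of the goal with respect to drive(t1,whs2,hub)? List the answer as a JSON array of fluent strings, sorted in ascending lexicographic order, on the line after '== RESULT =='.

Compute (G \ add) ∪ pre:
  G ∩ del = {}  (empty — regression defined)
  G \ add = {pkg_at(p4,whs2), truck_at(t1,hub)} \ {truck_at(t1,hub)} = {pkg_at(p4,whs2)}
  ∪ pre   = {pkg_at(p4,whs2)} ∪ {truck_at(t1,whs2)}
          = {pkg_at(p4,whs2), truck_at(t1,whs2)}

== RESULT ==
["pkg_at(p4,whs2)", "truck_at(t1,whs2)"]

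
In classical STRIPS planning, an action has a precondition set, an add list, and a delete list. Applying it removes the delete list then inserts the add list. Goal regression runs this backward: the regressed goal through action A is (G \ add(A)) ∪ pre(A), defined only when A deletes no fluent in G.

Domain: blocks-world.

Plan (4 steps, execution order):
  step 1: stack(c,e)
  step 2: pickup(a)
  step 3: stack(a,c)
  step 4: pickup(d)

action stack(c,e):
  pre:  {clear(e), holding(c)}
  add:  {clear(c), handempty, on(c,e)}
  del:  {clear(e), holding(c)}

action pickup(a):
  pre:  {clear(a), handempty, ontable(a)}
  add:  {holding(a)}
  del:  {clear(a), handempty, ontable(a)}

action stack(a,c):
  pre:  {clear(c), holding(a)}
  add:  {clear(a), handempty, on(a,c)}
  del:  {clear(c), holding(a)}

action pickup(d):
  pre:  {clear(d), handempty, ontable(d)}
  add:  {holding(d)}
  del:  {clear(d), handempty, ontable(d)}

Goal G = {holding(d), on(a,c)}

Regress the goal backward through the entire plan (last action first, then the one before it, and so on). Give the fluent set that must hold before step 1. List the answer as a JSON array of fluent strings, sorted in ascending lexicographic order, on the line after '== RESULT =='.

Regress step by step:
  through step 4 (pickup(d)): drop {holding(d)}, keep {on(a,c)}, require {clear(d), handempty, ontable(d)}
    → {clear(d), handempty, on(a,c), ontable(d)}
  through step 3 (stack(a,c)): drop {handempty, on(a,c)}, keep {clear(d), ontable(d)}, require {clear(c), holding(a)}
    → {clear(c), clear(d), holding(a), ontable(d)}
  through step 2 (pickup(a)): drop {holding(a)}, keep {clear(c), clear(d), ontable(d)}, require {clear(a), handempty, ontable(a)}
    → {clear(a), clear(c), clear(d), handempty, ontable(a), ontable(d)}
  through step 1 (stack(c,e)): drop {clear(c), handempty}, keep {clear(a), clear(d), ontable(a), ontable(d)}, require {clear(e), holding(c)}
    → {clear(a), clear(d), clear(e), holding(c), ontable(a), ontable(d)}

== RESULT ==
["clear(a)", "clear(d)", "clear(e)", "holding(c)", "ontable(a)", "ontable(d)"]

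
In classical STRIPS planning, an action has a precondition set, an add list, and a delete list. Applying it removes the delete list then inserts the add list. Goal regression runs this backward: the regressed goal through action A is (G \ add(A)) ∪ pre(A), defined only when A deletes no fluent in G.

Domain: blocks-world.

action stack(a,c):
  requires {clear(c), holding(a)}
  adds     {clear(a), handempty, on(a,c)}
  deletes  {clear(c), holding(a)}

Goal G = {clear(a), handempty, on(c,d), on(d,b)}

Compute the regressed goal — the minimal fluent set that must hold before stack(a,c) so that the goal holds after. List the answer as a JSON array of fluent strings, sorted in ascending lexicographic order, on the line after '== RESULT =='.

Regress:
  G ∩ del = {}  (empty — regression defined)
  G \ add = {clear(a), handempty, on(c,d), on(d,b)} \ {clear(a), handempty, on(a,c)} = {on(c,d), on(d,b)}
  ∪ pre   = {on(c,d), on(d,b)} ∪ {clear(c), holding(a)}
          = {clear(c), holding(a), on(c,d), on(d,b)}

== RESULT ==
["clear(c)", "holding(a)", "on(c,d)", "on(d,b)"]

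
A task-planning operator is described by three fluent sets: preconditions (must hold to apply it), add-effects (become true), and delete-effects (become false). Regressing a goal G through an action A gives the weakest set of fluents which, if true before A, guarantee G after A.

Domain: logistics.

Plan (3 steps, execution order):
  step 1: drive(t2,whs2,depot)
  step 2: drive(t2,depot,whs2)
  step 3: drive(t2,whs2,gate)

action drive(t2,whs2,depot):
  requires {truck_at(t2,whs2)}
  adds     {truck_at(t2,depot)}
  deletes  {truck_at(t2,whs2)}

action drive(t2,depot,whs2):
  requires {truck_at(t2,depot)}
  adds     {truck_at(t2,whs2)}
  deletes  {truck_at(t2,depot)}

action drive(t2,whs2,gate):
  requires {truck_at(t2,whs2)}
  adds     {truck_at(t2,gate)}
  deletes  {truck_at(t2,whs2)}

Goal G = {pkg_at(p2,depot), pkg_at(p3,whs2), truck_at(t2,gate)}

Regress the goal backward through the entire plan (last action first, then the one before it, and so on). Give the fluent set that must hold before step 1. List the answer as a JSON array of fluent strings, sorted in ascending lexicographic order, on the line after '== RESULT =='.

Regress step by step:
  through step 3 (drive(t2,whs2,gate)): drop {truck_at(t2,gate)}, keep {pkg_at(p2,depot), pkg_at(p3,whs2)}, require {truck_at(t2,whs2)}
    → {pkg_at(p2,depot), pkg_at(p3,whs2), truck_at(t2,whs2)}
  through step 2 (drive(t2,depot,whs2)): drop {truck_at(t2,whs2)}, keep {pkg_at(p2,depot), pkg_at(p3,whs2)}, require {truck_at(t2,depot)}
    → {pkg_at(p2,depot), pkg_at(p3,whs2), truck_at(t2,depot)}
  through step 1 (drive(t2,whs2,depot)): drop {truck_at(t2,depot)}, keep {pkg_at(p2,depot), pkg_at(p3,whs2)}, require {truck_at(t2,whs2)}
    → {pkg_at(p2,depot), pkg_at(p3,whs2), truck_at(t2,whs2)}

== RESULT ==
["pkg_at(p2,depot)", "pkg_at(p3,whs2)", "truck_at(t2,whs2)"]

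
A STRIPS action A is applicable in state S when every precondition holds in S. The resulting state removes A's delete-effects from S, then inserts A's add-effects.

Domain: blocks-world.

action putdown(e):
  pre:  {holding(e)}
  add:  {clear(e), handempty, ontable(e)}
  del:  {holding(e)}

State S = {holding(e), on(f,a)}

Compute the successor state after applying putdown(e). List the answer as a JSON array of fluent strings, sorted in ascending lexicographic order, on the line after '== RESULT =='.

Compute (S \ del) ∪ add:
  pre ⊆ S: {holding(e)} ⊆ S  — applicable
  S \ del = {on(f,a)}
  ∪ add   = {clear(e), handempty, on(f,a), ontable(e)}

== RESULT ==
["clear(e)", "handempty", "on(f,a)", "ontable(e)"]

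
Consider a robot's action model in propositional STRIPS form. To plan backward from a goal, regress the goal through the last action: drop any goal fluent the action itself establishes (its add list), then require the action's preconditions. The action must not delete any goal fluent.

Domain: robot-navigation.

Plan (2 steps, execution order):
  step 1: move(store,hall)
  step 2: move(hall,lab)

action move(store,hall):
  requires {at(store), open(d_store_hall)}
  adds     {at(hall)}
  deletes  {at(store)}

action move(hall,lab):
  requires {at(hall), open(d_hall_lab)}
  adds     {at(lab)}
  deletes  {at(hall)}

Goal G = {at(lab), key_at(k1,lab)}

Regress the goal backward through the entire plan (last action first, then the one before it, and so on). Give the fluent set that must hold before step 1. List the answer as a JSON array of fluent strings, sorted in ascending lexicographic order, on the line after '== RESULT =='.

Work backward from the goal:
  through step 2 (move(hall,lab)): drop {at(lab)}, keep {key_at(k1,lab)}, require {at(hall), open(d_hall_lab)}
    → {at(hall), key_at(k1,lab), open(d_hall_lab)}
  through step 1 (move(store,hall)): drop {at(hall)}, keep {key_at(k1,lab), open(d_hall_lab)}, require {at(store), open(d_store_hall)}
    → {at(store), key_at(k1,lab), open(d_hall_lab), open(d_store_hall)}

== RESULT ==
["at(store)", "key_at(k1,lab)", "open(d_hall_lab)", "open(d_store_hall)"]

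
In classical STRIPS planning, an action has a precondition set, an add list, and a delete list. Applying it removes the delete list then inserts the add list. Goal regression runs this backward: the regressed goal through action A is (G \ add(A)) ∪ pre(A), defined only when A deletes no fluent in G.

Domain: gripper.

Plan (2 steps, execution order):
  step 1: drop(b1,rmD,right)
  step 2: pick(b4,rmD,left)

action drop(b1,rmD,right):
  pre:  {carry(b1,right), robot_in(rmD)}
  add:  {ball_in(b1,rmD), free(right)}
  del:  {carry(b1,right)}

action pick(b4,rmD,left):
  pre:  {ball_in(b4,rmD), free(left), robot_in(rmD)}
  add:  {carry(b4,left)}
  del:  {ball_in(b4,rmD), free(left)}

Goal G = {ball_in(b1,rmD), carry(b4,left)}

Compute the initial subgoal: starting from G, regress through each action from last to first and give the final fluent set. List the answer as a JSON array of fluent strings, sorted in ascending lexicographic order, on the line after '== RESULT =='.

Regress step by step:
  through step 2 (pick(b4,rmD,left)): drop {carry(b4,left)}, keep {ball_in(b1,rmD)}, require {ball_in(b4,rmD), free(left), robot_in(rmD)}
    → {ball_in(b1,rmD), ball_in(b4,rmD), free(left), robot_in(rmD)}
  through step 1 (drop(b1,rmD,right)): drop {ball_in(b1,rmD)}, keep {ball_in(b4,rmD), free(left), robot_in(rmD)}, require {carry(b1,right), robot_in(rmD)}
    → {ball_in(b4,rmD), carry(b1,right), free(left), robot_in(rmD)}

== RESULT ==
["ball_in(b4,rmD)", "carry(b1,right)", "free(left)", "robot_in(rmD)"]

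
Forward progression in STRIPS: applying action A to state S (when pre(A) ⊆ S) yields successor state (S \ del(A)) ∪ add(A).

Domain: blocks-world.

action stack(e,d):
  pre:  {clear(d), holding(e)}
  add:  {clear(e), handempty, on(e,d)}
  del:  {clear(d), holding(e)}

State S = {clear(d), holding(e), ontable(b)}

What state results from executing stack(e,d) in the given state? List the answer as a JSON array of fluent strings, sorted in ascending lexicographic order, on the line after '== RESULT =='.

Progress:
  pre ⊆ S: {clear(d), holding(e)} ⊆ S  — applicable
  S \ del = {ontable(b)}
  ∪ add   = {clear(e), handempty, on(e,d), ontable(b)}

== RESULT ==
["clear(e)", "handempty", "on(e,d)", "ontable(b)"]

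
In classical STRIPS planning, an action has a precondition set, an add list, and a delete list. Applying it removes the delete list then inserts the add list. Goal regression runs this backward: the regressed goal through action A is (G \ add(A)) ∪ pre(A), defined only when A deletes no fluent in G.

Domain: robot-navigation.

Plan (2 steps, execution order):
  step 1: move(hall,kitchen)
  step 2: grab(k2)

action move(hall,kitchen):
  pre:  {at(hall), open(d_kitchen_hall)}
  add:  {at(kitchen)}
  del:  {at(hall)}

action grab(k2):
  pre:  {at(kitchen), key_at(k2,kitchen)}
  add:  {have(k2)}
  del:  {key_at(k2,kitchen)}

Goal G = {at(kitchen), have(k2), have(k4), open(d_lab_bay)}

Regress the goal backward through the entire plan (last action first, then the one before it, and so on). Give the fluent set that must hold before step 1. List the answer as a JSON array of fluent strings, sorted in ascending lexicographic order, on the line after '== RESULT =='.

Regress step by step:
  through step 2 (grab(k2)): drop {have(k2)}, keep {at(kitchen), have(k4), open(d_lab_bay)}, require {at(kitchen), key_at(k2,kitchen)}
    → {at(kitchen), have(k4), key_at(k2,kitchen), open(d_lab_bay)}
  through step 1 (move(hall,kitchen)): drop {at(kitchen)}, keep {have(k4), key_at(k2,kitchen), open(d_lab_bay)}, require {at(hall), open(d_kitchen_hall)}
    → {at(hall), have(k4), key_at(k2,kitchen), open(d_kitchen_hall), open(d_lab_bay)}

== RESULT ==
["at(hall)", "have(k4)", "key_at(k2,kitchen)", "open(d_kitchen_hall)", "open(d_lab_bay)"]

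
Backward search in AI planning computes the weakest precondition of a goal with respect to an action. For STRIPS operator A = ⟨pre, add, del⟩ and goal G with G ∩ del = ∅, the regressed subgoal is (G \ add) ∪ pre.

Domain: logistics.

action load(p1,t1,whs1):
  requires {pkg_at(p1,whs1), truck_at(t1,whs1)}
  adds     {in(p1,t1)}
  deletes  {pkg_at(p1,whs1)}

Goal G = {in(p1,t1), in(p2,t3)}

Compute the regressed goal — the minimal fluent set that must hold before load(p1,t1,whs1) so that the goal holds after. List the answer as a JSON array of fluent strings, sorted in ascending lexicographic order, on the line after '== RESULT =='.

Regress:
  G ∩ del = {}  (empty — regression defined)
  G \ add = {in(p1,t1), in(p2,t3)} \ {in(p1,t1)} = {in(p2,t3)}
  ∪ pre   = {in(p2,t3)} ∪ {pkg_at(p1,whs1), truck_at(t1,whs1)}
          = {in(p2,t3), pkg_at(p1,whs1), truck_at(t1,whs1)}

== RESULT ==
["in(p2,t3)", "pkg_at(p1,whs1)", "truck_at(t1,whs1)"]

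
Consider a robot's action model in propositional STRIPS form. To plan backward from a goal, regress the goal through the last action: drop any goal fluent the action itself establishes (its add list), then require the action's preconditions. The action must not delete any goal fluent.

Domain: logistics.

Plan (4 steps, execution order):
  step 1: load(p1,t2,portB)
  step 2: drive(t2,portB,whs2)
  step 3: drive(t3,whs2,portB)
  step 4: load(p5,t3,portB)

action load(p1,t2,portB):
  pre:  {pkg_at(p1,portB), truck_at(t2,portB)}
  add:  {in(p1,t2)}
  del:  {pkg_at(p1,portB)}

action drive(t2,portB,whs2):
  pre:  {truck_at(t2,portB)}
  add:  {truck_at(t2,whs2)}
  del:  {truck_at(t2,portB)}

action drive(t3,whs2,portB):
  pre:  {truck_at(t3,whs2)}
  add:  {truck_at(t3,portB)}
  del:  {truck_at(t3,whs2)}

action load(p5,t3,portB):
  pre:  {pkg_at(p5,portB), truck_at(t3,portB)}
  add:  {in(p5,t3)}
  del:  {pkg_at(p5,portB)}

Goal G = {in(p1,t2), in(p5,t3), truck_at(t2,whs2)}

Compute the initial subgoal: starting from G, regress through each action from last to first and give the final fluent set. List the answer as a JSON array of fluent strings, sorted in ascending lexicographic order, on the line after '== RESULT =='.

Work backward from the goal:
  through step 4 (load(p5,t3,portB)): drop {in(p5,t3)}, keep {in(p1,t2), truck_at(t2,whs2)}, require {pkg_at(p5,portB), truck_at(t3,portB)}
    → {in(p1,t2), pkg_at(p5,portB), truck_at(t2,whs2), truck_at(t3,portB)}
  through step 3 (drive(t3,whs2,portB)): drop {truck_at(t3,portB)}, keep {in(p1,t2), pkg_at(p5,portB), truck_at(t2,whs2)}, require {truck_at(t3,whs2)}
    → {in(p1,t2), pkg_at(p5,portB), truck_at(t2,whs2), truck_at(t3,whs2)}
  through step 2 (drive(t2,portB,whs2)): drop {truck_at(t2,whs2)}, keep {in(p1,t2), pkg_at(p5,portB), truck_at(t3,whs2)}, require {truck_at(t2,portB)}
    → {in(p1,t2), pkg_at(p5,portB), truck_at(t2,portB), truck_at(t3,whs2)}
  through step 1 (load(p1,t2,portB)): drop {in(p1,t2)}, keep {pkg_at(p5,portB), truck_at(t2,portB), truck_at(t3,whs2)}, require {pkg_at(p1,portB), truck_at(t2,portB)}
    → {pkg_at(p1,portB), pkg_at(p5,portB), truck_at(t2,portB), truck_at(t3,whs2)}

== RESULT ==
["pkg_at(p1,portB)", "pkg_at(p5,portB)", "truck_at(t2,portB)", "truck_at(t3,whs2)"]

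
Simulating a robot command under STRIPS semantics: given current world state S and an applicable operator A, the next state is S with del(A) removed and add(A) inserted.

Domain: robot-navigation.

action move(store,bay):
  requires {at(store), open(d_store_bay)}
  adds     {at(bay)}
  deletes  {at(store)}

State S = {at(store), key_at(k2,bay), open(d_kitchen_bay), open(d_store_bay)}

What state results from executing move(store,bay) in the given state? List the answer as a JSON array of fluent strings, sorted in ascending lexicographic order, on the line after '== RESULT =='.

Progress:
  pre ⊆ S: {at(store), open(d_store_bay)} ⊆ S  — applicable
  S \ del = {key_at(k2,bay), open(d_kitchen_bay), open(d_store_bay)}
  ∪ add   = {at(bay), key_at(k2,bay), open(d_kitchen_bay), open(d_store_bay)}

== RESULT ==
["at(bay)", "key_at(k2,bay)", "open(d_kitchen_bay)", "open(d_store_bay)"]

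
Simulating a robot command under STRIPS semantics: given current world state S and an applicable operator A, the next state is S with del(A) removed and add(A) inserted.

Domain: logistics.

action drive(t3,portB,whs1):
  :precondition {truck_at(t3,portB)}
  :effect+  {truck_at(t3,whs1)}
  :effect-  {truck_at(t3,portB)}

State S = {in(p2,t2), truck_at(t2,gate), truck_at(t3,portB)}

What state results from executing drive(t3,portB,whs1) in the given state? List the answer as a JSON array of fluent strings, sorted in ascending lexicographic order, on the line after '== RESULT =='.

Progress:
  pre ⊆ S: {truck_at(t3,portB)} ⊆ S  — applicable
  S \ del = {in(p2,t2), truck_at(t2,gate)}
  ∪ add   = {in(p2,t2), truck_at(t2,gate), truck_at(t3,whs1)}

== RESULT ==
["in(p2,t2)", "truck_at(t2,gate)", "truck_at(t3,whs1)"]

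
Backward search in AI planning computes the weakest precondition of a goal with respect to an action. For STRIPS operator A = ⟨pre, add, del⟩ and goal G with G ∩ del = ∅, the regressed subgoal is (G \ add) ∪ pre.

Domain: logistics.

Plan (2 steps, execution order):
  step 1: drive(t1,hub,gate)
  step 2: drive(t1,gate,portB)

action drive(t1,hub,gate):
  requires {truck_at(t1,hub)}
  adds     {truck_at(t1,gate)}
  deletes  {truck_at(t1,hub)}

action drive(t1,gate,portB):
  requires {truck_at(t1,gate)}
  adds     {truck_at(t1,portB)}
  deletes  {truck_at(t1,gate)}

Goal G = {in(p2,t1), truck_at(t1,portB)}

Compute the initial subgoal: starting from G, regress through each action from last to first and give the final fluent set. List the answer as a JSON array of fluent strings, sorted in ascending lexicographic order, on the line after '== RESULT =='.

Work backward from the goal:
  through step 2 (drive(t1,gate,portB)): drop {truck_at(t1,portB)}, keep {in(p2,t1)}, require {truck_at(t1,gate)}
    → {in(p2,t1), truck_at(t1,gate)}
  through step 1 (drive(t1,hub,gate)): drop {truck_at(t1,gate)}, keep {in(p2,t1)}, require {truck_at(t1,hub)}
    → {in(p2,t1), truck_at(t1,hub)}

== RESULT ==
["in(p2,t1)", "truck_at(t1,hub)"]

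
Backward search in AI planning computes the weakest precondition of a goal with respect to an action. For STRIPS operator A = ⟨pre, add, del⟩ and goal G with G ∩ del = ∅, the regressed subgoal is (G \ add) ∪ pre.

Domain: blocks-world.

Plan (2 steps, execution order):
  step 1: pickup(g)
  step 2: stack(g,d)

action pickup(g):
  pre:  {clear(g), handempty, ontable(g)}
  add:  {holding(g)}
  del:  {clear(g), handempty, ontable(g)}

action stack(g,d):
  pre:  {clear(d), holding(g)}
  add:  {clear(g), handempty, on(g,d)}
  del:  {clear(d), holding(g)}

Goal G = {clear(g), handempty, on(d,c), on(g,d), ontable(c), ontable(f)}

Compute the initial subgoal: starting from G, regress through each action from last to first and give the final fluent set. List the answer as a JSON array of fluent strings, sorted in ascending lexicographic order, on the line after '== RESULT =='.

Work backward from the goal:
  through step 2 (stack(g,d)): drop {clear(g), handempty, on(g,d)}, keep {on(d,c), ontable(c), ontable(f)}, require {clear(d), holding(g)}
    → {clear(d), holding(g), on(d,c), ontable(c), ontable(f)}
  through step 1 (pickup(g)): drop {holding(g)}, keep {clear(d), on(d,c), ontable(c), ontable(f)}, require {clear(g), handempty, ontable(g)}
    → {clear(d), clear(g), handempty, on(d,c), ontable(c), ontable(f), ontable(g)}

== RESULT ==
["clear(d)", "clear(g)", "handempty", "on(d,c)", "ontable(c)", "ontable(f)", "ontable(g)"]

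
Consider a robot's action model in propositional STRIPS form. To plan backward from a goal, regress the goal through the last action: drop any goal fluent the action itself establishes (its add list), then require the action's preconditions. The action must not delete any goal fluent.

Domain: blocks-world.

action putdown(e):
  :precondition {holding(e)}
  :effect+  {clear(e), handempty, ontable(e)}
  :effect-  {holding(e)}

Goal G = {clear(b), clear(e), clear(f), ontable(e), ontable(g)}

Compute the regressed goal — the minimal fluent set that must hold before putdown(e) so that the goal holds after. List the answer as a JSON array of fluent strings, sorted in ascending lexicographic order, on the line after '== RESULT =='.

Regress:
  G ∩ del = {}  (empty — regression defined)
  G \ add = {clear(b), clear(e), clear(f), ontable(e), ontable(g)} \ {clear(e), handempty, ontable(e)} = {clear(b), clear(f), ontable(g)}
  ∪ pre   = {clear(b), clear(f), ontable(g)} ∪ {holding(e)}
          = {clear(b), clear(f), holding(e), ontable(g)}

== RESULT ==
["clear(b)", "clear(f)", "holding(e)", "ontable(g)"]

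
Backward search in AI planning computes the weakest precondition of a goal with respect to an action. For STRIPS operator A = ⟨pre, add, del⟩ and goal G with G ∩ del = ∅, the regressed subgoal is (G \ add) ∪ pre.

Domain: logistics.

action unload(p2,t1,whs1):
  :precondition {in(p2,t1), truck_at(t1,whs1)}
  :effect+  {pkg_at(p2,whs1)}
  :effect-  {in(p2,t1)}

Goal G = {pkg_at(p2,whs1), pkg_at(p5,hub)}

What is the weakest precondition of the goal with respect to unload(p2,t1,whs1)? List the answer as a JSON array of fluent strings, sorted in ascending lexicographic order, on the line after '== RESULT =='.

Compute (G \ add) ∪ pre:
  G ∩ del = {}  (empty — regression defined)
  G \ add = {pkg_at(p2,whs1), pkg_at(p5,hub)} \ {pkg_at(p2,whs1)} = {pkg_at(p5,hub)}
  ∪ pre   = {pkg_at(p5,hub)} ∪ {in(p2,t1), truck_at(t1,whs1)}
          = {in(p2,t1), pkg_at(p5,hub), truck_at(t1,whs1)}

== RESULT ==
["in(p2,t1)", "pkg_at(p5,hub)", "truck_at(t1,whs1)"]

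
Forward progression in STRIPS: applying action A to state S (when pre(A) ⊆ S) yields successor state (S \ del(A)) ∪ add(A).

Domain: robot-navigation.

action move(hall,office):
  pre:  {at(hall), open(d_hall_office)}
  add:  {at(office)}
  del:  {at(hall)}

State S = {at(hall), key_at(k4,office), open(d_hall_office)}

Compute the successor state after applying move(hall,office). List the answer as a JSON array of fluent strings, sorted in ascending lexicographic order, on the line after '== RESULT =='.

Compute (S \ del) ∪ add:
  pre ⊆ S: {at(hall), open(d_hall_office)} ⊆ S  — applicable
  S \ del = {key_at(k4,office), open(d_hall_office)}
  ∪ add   = {at(office), key_at(k4,office), open(d_hall_office)}

== RESULT ==
["at(office)", "key_at(k4,office)", "open(d_hall_office)"]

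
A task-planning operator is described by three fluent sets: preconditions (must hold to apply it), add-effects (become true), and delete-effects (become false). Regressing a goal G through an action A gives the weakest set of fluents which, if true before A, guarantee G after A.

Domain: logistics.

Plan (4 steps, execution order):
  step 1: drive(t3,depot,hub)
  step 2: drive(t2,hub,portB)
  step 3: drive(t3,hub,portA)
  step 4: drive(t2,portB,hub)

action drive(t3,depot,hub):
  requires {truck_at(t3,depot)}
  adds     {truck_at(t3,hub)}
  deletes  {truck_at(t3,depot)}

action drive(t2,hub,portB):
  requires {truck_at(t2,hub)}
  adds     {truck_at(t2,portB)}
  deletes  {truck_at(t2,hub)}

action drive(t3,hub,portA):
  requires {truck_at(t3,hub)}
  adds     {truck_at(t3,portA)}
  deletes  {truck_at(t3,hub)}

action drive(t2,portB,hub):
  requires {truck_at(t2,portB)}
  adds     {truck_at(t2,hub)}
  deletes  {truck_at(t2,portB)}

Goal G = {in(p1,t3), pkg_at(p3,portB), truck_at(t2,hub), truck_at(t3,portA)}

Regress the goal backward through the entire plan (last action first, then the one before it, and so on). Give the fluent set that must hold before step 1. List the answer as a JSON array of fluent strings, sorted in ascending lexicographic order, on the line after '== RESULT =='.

Regress step by step:
  through step 4 (drive(t2,portB,hub)): drop {truck_at(t2,hub)}, keep {in(p1,t3), pkg_at(p3,portB), truck_at(t3,portA)}, require {truck_at(t2,portB)}
    → {in(p1,t3), pkg_at(p3,portB), truck_at(t2,portB), truck_at(t3,portA)}
  through step 3 (drive(t3,hub,portA)): drop {truck_at(t3,portA)}, keep {in(p1,t3), pkg_at(p3,portB), truck_at(t2,portB)}, require {truck_at(t3,hub)}
    → {in(p1,t3), pkg_at(p3,portB), truck_at(t2,portB), truck_at(t3,hub)}
  through step 2 (drive(t2,hub,portB)): drop {truck_at(t2,portB)}, keep {in(p1,t3), pkg_at(p3,portB), truck_at(t3,hub)}, require {truck_at(t2,hub)}
    → {in(p1,t3), pkg_at(p3,portB), truck_at(t2,hub), truck_at(t3,hub)}
  through step 1 (drive(t3,depot,hub)): drop {truck_at(t3,hub)}, keep {in(p1,t3), pkg_at(p3,portB), truck_at(t2,hub)}, require {truck_at(t3,depot)}
    → {in(p1,t3), pkg_at(p3,portB), truck_at(t2,hub), truck_at(t3,depot)}

== RESULT ==
["in(p1,t3)", "pkg_at(p3,portB)", "truck_at(t2,hub)", "truck_at(t3,depot)"]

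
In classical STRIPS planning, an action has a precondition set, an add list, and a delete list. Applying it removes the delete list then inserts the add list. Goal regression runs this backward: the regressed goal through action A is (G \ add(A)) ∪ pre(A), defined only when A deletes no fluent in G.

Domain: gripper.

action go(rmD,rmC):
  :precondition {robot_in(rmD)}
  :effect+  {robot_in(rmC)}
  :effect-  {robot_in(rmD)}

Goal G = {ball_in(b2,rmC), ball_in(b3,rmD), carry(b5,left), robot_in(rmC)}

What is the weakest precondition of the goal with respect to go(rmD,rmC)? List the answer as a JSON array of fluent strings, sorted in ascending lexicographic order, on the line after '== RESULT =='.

Regress:
  G ∩ del = {}  (empty — regression defined)
  G \ add = {ball_in(b2,rmC), ball_in(b3,rmD), carry(b5,left), robot_in(rmC)} \ {robot_in(rmC)} = {ball_in(b2,rmC), ball_in(b3,rmD), carry(b5,left)}
  ∪ pre   = {ball_in(b2,rmC), ball_in(b3,rmD), carry(b5,left)} ∪ {robot_in(rmD)}
          = {ball_in(b2,rmC), ball_in(b3,rmD), carry(b5,left), robot_in(rmD)}

== RESULT ==
["ball_in(b2,rmC)", "ball_in(b3,rmD)", "carry(b5,left)", "robot_in(rmD)"]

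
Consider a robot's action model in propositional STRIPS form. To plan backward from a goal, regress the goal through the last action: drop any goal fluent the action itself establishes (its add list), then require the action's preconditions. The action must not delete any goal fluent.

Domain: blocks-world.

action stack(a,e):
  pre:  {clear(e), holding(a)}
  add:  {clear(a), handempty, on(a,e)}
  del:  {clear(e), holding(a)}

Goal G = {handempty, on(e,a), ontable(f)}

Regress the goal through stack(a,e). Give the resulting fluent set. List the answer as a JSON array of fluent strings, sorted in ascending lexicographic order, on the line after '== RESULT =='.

Compute (G \ add) ∪ pre:
  G ∩ del = {}  (empty — regression defined)
  G \ add = {handempty, on(e,a), ontable(f)} \ {clear(a), handempty, on(a,e)} = {on(e,a), ontable(f)}
  ∪ pre   = {on(e,a), ontable(f)} ∪ {clear(e), holding(a)}
          = {clear(e), holding(a), on(e,a), ontable(f)}

== RESULT ==
["clear(e)", "holding(a)", "on(e,a)", "ontable(f)"]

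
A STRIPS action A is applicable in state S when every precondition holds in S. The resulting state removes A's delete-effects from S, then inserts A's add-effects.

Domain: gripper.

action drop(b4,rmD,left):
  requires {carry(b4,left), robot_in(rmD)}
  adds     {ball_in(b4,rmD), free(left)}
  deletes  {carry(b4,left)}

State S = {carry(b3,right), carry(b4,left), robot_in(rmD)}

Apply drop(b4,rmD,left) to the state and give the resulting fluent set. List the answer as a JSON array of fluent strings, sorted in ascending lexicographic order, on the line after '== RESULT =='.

Compute (S \ del) ∪ add:
  pre ⊆ S: {carry(b4,left), robot_in(rmD)} ⊆ S  — applicable
  S \ del = {carry(b3,right), robot_in(rmD)}
  ∪ add   = {ball_in(b4,rmD), carry(b3,right), free(left), robot_in(rmD)}

== RESULT ==
["ball_in(b4,rmD)", "carry(b3,right)", "free(left)", "robot_in(rmD)"]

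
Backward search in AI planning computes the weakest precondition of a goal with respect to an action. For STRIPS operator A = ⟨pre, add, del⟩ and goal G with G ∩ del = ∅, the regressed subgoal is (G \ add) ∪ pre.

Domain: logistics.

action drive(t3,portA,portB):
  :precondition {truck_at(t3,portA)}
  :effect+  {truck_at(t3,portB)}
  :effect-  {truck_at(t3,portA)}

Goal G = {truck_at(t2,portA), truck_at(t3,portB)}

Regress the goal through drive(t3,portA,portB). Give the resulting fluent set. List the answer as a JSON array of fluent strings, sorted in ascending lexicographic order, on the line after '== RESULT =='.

Compute (G \ add) ∪ pre:
  G ∩ del = {}  (empty — regression defined)
  G \ add = {truck_at(t2,portA), truck_at(t3,portB)} \ {truck_at(t3,portB)} = {truck_at(t2,portA)}
  ∪ pre   = {truck_at(t2,portA)} ∪ {truck_at(t3,portA)}
          = {truck_at(t2,portA), truck_at(t3,portA)}

== RESULT ==
["truck_at(t2,portA)", "truck_at(t3,portA)"]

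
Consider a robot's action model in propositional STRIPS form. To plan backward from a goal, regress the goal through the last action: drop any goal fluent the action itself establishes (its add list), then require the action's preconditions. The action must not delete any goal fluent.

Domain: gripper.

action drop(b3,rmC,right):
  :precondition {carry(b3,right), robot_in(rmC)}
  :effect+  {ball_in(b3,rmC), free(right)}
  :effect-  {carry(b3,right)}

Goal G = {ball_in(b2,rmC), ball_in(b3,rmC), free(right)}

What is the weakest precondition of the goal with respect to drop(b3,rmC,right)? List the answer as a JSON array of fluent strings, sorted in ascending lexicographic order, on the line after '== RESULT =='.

Compute (G \ add) ∪ pre:
  G ∩ del = {}  (empty — regression defined)
  G \ add = {ball_in(b2,rmC), ball_in(b3,rmC), free(right)} \ {ball_in(b3,rmC), free(right)} = {ball_in(b2,rmC)}
  ∪ pre   = {ball_in(b2,rmC)} ∪ {carry(b3,right), robot_in(rmC)}
          = {ball_in(b2,rmC), carry(b3,right), robot_in(rmC)}

== RESULT ==
["ball_in(b2,rmC)", "carry(b3,right)", "robot_in(rmC)"]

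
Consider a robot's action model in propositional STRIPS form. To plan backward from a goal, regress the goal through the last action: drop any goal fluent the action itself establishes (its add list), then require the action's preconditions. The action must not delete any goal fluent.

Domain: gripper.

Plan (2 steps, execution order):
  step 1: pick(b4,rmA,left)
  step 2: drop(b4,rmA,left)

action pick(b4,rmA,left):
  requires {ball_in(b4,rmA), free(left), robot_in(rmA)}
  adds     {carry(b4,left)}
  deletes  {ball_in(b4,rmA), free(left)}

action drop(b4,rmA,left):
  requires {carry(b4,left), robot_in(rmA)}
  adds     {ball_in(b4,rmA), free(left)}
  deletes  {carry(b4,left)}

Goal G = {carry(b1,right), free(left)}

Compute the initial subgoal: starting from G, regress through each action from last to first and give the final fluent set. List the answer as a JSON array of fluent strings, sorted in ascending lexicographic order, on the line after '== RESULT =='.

Regress step by step:
  through step 2 (drop(b4,rmA,left)): drop {free(left)}, keep {carry(b1,right)}, require {carry(b4,left), robot_in(rmA)}
    → {carry(b1,right), carry(b4,left), robot_in(rmA)}
  through step 1 (pick(b4,rmA,left)): drop {carry(b4,left)}, keep {carry(b1,right), robot_in(rmA)}, require {ball_in(b4,rmA), free(left), robot_in(rmA)}
    → {ball_in(b4,rmA), carry(b1,right), free(left), robot_in(rmA)}

== RESULT ==
["ball_in(b4,rmA)", "carry(b1,right)", "free(left)", "robot_in(rmA)"]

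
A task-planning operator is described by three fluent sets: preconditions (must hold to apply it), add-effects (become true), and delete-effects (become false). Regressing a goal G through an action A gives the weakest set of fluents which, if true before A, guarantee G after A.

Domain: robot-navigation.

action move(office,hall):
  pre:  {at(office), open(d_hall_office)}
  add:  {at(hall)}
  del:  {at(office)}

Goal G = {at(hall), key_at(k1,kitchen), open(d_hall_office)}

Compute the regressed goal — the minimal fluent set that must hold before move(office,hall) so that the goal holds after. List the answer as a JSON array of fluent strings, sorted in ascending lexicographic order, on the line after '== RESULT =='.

Regress:
  G ∩ del = {}  (empty — regression defined)
  G \ add = {at(hall), key_at(k1,kitchen), open(d_hall_office)} \ {at(hall)} = {key_at(k1,kitchen), open(d_hall_office)}
  ∪ pre   = {key_at(k1,kitchen), open(d_hall_office)} ∪ {at(office), open(d_hall_office)}
          = {at(office), key_at(k1,kitchen), open(d_hall_office)}

== RESULT ==
["at(office)", "key_at(k1,kitchen)", "open(d_hall_office)"]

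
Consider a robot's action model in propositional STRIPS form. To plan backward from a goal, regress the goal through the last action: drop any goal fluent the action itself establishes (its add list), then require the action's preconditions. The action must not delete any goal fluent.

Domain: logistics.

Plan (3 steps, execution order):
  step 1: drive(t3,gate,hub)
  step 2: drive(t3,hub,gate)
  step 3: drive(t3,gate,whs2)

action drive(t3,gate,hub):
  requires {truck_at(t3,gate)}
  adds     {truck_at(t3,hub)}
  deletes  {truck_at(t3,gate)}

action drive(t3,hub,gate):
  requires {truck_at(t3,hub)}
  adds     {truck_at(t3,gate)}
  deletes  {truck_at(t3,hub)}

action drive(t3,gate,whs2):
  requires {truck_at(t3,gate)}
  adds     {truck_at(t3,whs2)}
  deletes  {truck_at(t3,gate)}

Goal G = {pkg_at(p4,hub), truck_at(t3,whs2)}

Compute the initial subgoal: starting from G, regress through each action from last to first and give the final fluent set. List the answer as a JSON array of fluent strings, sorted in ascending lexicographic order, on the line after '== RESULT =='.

Work backward from the goal:
  through step 3 (drive(t3,gate,whs2)): drop {truck_at(t3,whs2)}, keep {pkg_at(p4,hub)}, require {truck_at(t3,gate)}
    → {pkg_at(p4,hub), truck_at(t3,gate)}
  through step 2 (drive(t3,hub,gate)): drop {truck_at(t3,gate)}, keep {pkg_at(p4,hub)}, require {truck_at(t3,hub)}
    → {pkg_at(p4,hub), truck_at(t3,hub)}
  through step 1 (drive(t3,gate,hub)): drop {truck_at(t3,hub)}, keep {pkg_at(p4,hub)}, require {truck_at(t3,gate)}
    → {pkg_at(p4,hub), truck_at(t3,gate)}

== RESULT ==
["pkg_at(p4,hub)", "truck_at(t3,gate)"]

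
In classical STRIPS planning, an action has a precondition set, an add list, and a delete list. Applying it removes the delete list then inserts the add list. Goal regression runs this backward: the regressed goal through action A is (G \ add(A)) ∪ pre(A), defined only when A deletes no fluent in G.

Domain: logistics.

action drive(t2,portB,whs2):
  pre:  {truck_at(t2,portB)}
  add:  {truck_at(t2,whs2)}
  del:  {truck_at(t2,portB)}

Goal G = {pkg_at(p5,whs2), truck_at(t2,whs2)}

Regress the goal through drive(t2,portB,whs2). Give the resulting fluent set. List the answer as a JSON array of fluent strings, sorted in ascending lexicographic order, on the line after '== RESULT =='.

Regress:
  G ∩ del = {}  (empty — regression defined)
  G \ add = {pkg_at(p5,whs2), truck_at(t2,whs2)} \ {truck_at(t2,whs2)} = {pkg_at(p5,whs2)}
  ∪ pre   = {pkg_at(p5,whs2)} ∪ {truck_at(t2,portB)}
          = {pkg_at(p5,whs2), truck_at(t2,portB)}

== RESULT ==
["pkg_at(p5,whs2)", "truck_at(t2,portB)"]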